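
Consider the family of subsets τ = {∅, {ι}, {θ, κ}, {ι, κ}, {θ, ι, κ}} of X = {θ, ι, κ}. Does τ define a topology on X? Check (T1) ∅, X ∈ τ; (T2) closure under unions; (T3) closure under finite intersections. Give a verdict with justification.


τ is NOT a topology on X.

Axiom (T1): ∅ ∈ τ? Yes; X ∈ τ? Yes.
Axiom (T2/T3): check pairwise unions and intersections of members of τ.
Counterexample for (T3): {θ, κ} ∩ {ι, κ} = {κ} ∉ τ. Therefore τ is NOT a topology.


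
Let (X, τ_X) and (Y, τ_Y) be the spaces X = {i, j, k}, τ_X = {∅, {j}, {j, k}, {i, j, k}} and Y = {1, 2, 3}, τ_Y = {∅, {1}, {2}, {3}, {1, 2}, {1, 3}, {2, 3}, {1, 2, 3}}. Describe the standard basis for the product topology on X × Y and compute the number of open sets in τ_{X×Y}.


Basis B = {∅ × ∅, {j} × {1}, {j} × {2}, {j} × {3}, {j} × {1, 2}, {j} × {1, 3}, {j, k} × {1}, {j} × {2, 3}, {j, k} × {2}, {j, k} × {3}, {i, j, k} × {1}, {i, j, k} × {2}, {i, j, k} × {3}, {j} × {1, 2, 3}, {j, k} × {1, 2}, {j, k} × {1, 3}, {j, k} × {2, 3}, {i, j, k} × {1, 2}, {i, j, k} × {1, 3}, {i, j, k} × {2, 3}, {j, k} × {1, 2, 3}, {i, j, k} × {1, 2, 3}}; |τ_{X×Y}| = 64.

Enumerate products U × V with U ∈ τ_X, V ∈ τ_Y (deduplicated):
  ∅ × ∅ = {} (∅)
  {j} × {1} = {(j,1)}
  {j} × {2} = {(j,2)}
  {j} × {3} = {(j,3)}
  {j} × {1, 2} = {(j,1), (j,2)}
  {j} × {1, 3} = {(j,1), (j,3)}
  {j, k} × {1} = {(j,1), (k,1)}
  {j} × {2, 3} = {(j,2), (j,3)}
  {j, k} × {2} = {(j,2), (k,2)}
  {j, k} × {3} = {(j,3), (k,3)}
  {i, j, k} × {1} = {(i,1), (j,1), (k,1)}
  {i, j, k} × {2} = {(i,2), (j,2), (k,2)}
  {i, j, k} × {3} = {(i,3), (j,3), (k,3)}
  {j} × {1, 2, 3} = {(j,1), (j,2), (j,3)}
  {j, k} × {1, 2} = {(j,1), (j,2), (k,1), (k,2)}
  {j, k} × {1, 3} = {(j,1), (j,3), (k,1), (k,3)}
  {j, k} × {2, 3} = {(j,2), (j,3), (k,2), (k,3)}
  {i, j, k} × {1, 2} = {(i,1), (i,2), (j,1), (j,2), (k,1), (k,2)}
  {i, j, k} × {1, 3} = {(i,1), (i,3), (j,1), (j,3), (k,1), (k,3)}
  {i, j, k} × {2, 3} = {(i,2), (i,3), (j,2), (j,3), (k,2), (k,3)}
  {j, k} × {1, 2, 3} = {(j,1), (j,2), (j,3), (k,1), (k,2), (k,3)}
  {i, j, k} × {1, 2, 3} = {(i,1), (i,2), (i,3), (j,1), (j,2), (j,3), (k,1), (k,2), (k,3)}
These 22 distinct sets form the basis B.
Close under arbitrary unions to get τ_{X×Y}; counting gives |τ_{X×Y}| = 64.


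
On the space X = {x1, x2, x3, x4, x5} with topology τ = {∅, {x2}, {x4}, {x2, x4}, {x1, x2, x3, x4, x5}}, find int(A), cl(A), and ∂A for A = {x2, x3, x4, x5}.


int(A) = {x2, x4}, cl(A) = {x1, x2, x3, x4, x5}, ∂A = {x1, x3, x5}.

Closed sets in (X, τ) are complements of opens:
  closed(X, τ) = {∅, {x1, x3, x5}, {x1, x2, x3, x5}, {x1, x3, x4, x5}, {x1, x2, x3, x4, x5}}.
int(A) = ⋃ {U ∈ τ : U ⊆ A}. Opens contained in A: ∅, {x2}, {x4}, {x2, x4}.
Taking the union of these: int(A) = {x2, x4}.
cl(A) = ⋂ {C closed : A ⊆ C}. Closed sets containing A: {x1, x2, x3, x4, x5}.
Intersecting these: cl(A) = {x1, x2, x3, x4, x5}.
∂A = cl(A) ∖ int(A) = {x1, x2, x3, x4, x5} ∖ {x2, x4} = {x1, x3, x5}.


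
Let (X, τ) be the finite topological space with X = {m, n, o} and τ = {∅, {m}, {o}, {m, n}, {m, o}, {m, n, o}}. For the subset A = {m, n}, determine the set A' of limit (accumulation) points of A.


A' = {n}

For each x ∈ X, list the open sets U ∈ τ with x ∈ U, then check whether U ∩ (A ∖ {x}) ≠ ∅ for every such U.
  x = m: open {m} ∋ x has {m} ∩ (A ∖ {m}) = ∅, so x is NOT a limit point.
  x = n: opens ∋ x are {m, n}, {m, n, o}; each meets A ∖ {n}, so x IS a limit point.
  x = o: open {o} ∋ x has {o} ∩ (A ∖ {o}) = ∅, so x is NOT a limit point.
Collecting: A' = {n}.


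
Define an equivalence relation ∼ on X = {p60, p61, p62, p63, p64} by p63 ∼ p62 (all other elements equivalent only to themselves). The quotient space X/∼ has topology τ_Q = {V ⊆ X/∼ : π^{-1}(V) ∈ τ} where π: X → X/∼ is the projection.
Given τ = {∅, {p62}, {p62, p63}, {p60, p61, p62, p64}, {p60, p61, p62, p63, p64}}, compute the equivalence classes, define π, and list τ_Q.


X/∼ = {[p60], [p61], [p62=p63], [p64]}; |τ_Q| = 3.

Equivalence classes: [p60], [p61], [p62=p63], [p64].
Quotient map π: X → X/∼ sends p60 ↦ [p60], p61 ↦ [p61], p62 ↦ [p62=p63], p63 ↦ [p62=p63], p64 ↦ [p64].
For each subset V ⊆ X/∼, compute π^{-1}(V) ⊆ X and check whether π^{-1}(V) ∈ τ. V is open in τ_Q iff π^{-1}(V) ∈ τ.
  V = {}: π^{-1}(V) = ∅ ∈ τ ✓.
  V = {[p60]}: π^{-1}(V) = {p60} ∉ τ ✗.
  V = {[p61]}: π^{-1}(V) = {p61} ∉ τ ✗.
  V = {[p60], [p61]}: π^{-1}(V) = {p60, p61} ∉ τ ✗.
  V = {[p62=p63]}: π^{-1}(V) = {p62, p63} ∈ τ ✓.
  V = {[p60], [p62=p63]}: π^{-1}(V) = {p60, p62, p63} ∉ τ ✗.
  V = {[p61], [p62=p63]}: π^{-1}(V) = {p61, p62, p63} ∉ τ ✗.
  V = {[p60], [p61], [p62=p63]}: π^{-1}(V) = {p60, p61, p62, p63} ∉ τ ✗.
  V = {[p64]}: π^{-1}(V) = {p64} ∉ τ ✗.
  V = {[p60], [p64]}: π^{-1}(V) = {p60, p64} ∉ τ ✗.
  V = {[p61], [p64]}: π^{-1}(V) = {p61, p64} ∉ τ ✗.
  V = {[p60], [p61], [p64]}: π^{-1}(V) = {p60, p61, p64} ∉ τ ✗.
  V = {[p62=p63], [p64]}: π^{-1}(V) = {p62, p63, p64} ∉ τ ✗.
  V = {[p60], [p62=p63], [p64]}: π^{-1}(V) = {p60, p62, p63, p64} ∉ τ ✗.
  V = {[p61], [p62=p63], [p64]}: π^{-1}(V) = {p61, p62, p63, p64} ∉ τ ✗.
  V = {[p60], [p61], [p62=p63], [p64]}: π^{-1}(V) = {p60, p61, p62, p63, p64} ∈ τ ✓.
Open sets in the quotient: τ_Q = {{}, {[p62=p63]}, {[p60], [p61], [p62=p63], [p64]}} (3 elements).


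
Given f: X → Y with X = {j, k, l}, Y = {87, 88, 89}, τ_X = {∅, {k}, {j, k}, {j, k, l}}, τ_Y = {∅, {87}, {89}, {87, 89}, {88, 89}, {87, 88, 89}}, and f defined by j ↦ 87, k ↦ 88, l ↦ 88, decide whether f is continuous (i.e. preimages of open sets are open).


f is NOT continuous.

Compute f^{-1}(U) for each U ∈ τ_Y:
  U = ∅: f^{-1}(U) = ∅ ∈ τ_X ✓.
  U = {87}: f^{-1}(U) = {j} ∉ τ_X ✗.
  U = {89}: f^{-1}(U) = ∅ ∈ τ_X ✓.
  U = {87, 89}: f^{-1}(U) = {j} ∉ τ_X ✗.
  U = {88, 89}: f^{-1}(U) = {k, l} ∉ τ_X ✗.
  U = {87, 88, 89}: f^{-1}(U) = {j, k, l} ∈ τ_X ✓.
Found U = {87} with f^{-1}(U) = {j} not in τ_X. Therefore f is NOT continuous.


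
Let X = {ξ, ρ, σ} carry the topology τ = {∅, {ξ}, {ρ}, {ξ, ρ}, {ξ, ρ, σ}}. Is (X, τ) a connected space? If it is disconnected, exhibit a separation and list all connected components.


(X, τ) is connected.

Find clopen sets (U ∈ τ with X ∖ U ∈ τ):
  U = ∅, X ∖ U = {ξ, ρ, σ} — both open, so U is clopen.
  U = {ξ, ρ, σ}, X ∖ U = ∅ — both open, so U is clopen.
Only trivial clopens (∅ and X) exist, so (X, τ) is connected.
Compute connected components by grouping points that agree on all clopens:
  component: {ξ, ρ, σ}


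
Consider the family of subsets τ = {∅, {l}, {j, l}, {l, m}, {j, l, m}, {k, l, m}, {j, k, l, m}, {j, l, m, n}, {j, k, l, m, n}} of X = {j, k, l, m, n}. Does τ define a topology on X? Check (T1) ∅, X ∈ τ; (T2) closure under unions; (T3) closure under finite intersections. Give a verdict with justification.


τ IS a topology on X.

Axiom (T1): ∅ ∈ τ? Yes; X ∈ τ? Yes.
Axiom (T2/T3): check pairwise unions and intersections of members of τ.
All pairwise intersections and unions checked — each lies in τ. Therefore τ satisfies (T1), (T2), (T3): it IS a topology on X.


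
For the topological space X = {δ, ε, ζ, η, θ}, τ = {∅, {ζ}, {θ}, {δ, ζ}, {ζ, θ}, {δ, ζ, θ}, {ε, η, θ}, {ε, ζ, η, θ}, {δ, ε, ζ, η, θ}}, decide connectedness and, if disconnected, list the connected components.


(X, τ) is disconnected; components = [{δ, ζ}, {ε, η, θ}].

Find clopen sets (U ∈ τ with X ∖ U ∈ τ):
  U = ∅, X ∖ U = {δ, ε, ζ, η, θ} — both open, so U is clopen.
  U = {δ, ζ}, X ∖ U = {ε, η, θ} — both open, so U is clopen.
  U = {ε, η, θ}, X ∖ U = {δ, ζ} — both open, so U is clopen.
  U = {δ, ε, ζ, η, θ}, X ∖ U = ∅ — both open, so U is clopen.
Nontrivial clopen(s) exist: e.g. {δ, ζ}. So (X, τ) is disconnected.
Compute connected components by grouping points that agree on all clopens:
  component: {δ, ζ}
  component: {ε, η, θ}


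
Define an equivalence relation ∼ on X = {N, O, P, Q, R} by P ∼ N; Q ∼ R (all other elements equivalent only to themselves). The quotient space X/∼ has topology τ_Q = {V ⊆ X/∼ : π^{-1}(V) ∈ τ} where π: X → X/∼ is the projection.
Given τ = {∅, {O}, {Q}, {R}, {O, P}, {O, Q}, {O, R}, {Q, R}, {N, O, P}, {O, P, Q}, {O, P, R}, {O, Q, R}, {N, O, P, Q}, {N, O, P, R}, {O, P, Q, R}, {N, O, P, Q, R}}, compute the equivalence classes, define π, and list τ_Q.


X/∼ = {[N=P], [O], [Q=R]}; |τ_Q| = 6.

Equivalence classes: [N=P], [O], [Q=R].
Quotient map π: X → X/∼ sends N ↦ [N=P], O ↦ [O], P ↦ [N=P], Q ↦ [Q=R], R ↦ [Q=R].
For each subset V ⊆ X/∼, compute π^{-1}(V) ⊆ X and check whether π^{-1}(V) ∈ τ. V is open in τ_Q iff π^{-1}(V) ∈ τ.
  V = {}: π^{-1}(V) = ∅ ∈ τ ✓.
  V = {[N=P]}: π^{-1}(V) = {N, P} ∉ τ ✗.
  V = {[O]}: π^{-1}(V) = {O} ∈ τ ✓.
  V = {[N=P], [O]}: π^{-1}(V) = {N, O, P} ∈ τ ✓.
  V = {[Q=R]}: π^{-1}(V) = {Q, R} ∈ τ ✓.
  V = {[N=P], [Q=R]}: π^{-1}(V) = {N, P, Q, R} ∉ τ ✗.
  V = {[O], [Q=R]}: π^{-1}(V) = {O, Q, R} ∈ τ ✓.
  V = {[N=P], [O], [Q=R]}: π^{-1}(V) = {N, O, P, Q, R} ∈ τ ✓.
Open sets in the quotient: τ_Q = {{}, {[O]}, {[N=P], [O]}, {[Q=R]}, {[O], [Q=R]}, {[N=P], [O], [Q=R]}} (6 elements).


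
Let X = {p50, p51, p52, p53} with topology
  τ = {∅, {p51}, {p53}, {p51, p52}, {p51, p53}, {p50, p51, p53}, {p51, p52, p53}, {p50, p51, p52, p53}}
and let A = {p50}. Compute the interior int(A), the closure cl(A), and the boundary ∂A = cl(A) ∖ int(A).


int(A) = ∅, cl(A) = {p50}, ∂A = {p50}.

Closed sets in (X, τ) are complements of opens:
  closed(X, τ) = {∅, {p50}, {p52}, {p50, p52}, {p50, p53}, {p50, p51, p52}, {p50, p52, p53}, {p50, p51, p52, p53}}.
int(A) = ⋃ {U ∈ τ : U ⊆ A}. Opens contained in A: ∅.
Taking the union of these: int(A) = ∅.
cl(A) = ⋂ {C closed : A ⊆ C}. Closed sets containing A: {p50}, {p50, p52}, {p50, p53}, {p50, p51, p52}, {p50, p52, p53}, {p50, p51, p52, p53}.
Intersecting these: cl(A) = {p50}.
∂A = cl(A) ∖ int(A) = {p50} ∖ ∅ = {p50}.


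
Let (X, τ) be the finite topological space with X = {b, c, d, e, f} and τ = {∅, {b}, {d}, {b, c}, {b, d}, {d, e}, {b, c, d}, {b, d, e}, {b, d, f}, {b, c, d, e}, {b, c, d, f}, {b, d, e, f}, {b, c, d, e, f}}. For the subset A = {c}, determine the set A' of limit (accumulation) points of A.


A' = ∅

For each x ∈ X, list the open sets U ∈ τ with x ∈ U, then check whether U ∩ (A ∖ {x}) ≠ ∅ for every such U.
  x = b: open {b} ∋ x has {b} ∩ (A ∖ {b}) = ∅, so x is NOT a limit point.
  x = c: open {b, c} ∋ x has {b, c} ∩ (A ∖ {c}) = ∅, so x is NOT a limit point.
  x = d: open {d} ∋ x has {d} ∩ (A ∖ {d}) = ∅, so x is NOT a limit point.
  x = e: open {d, e} ∋ x has {d, e} ∩ (A ∖ {e}) = ∅, so x is NOT a limit point.
  x = f: open {b, d, f} ∋ x has {b, d, f} ∩ (A ∖ {f}) = ∅, so x is NOT a limit point.
Collecting: A' = ∅.


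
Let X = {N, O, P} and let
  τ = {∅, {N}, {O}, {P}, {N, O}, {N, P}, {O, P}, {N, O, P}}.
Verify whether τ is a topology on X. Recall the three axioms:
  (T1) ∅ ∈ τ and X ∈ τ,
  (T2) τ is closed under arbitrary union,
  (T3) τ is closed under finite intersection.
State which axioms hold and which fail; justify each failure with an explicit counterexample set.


τ IS a topology on X.

Axiom (T1): ∅ ∈ τ? Yes; X ∈ τ? Yes.
Axiom (T2/T3): check pairwise unions and intersections of members of τ.
All pairwise intersections and unions checked — each lies in τ. Therefore τ satisfies (T1), (T2), (T3): it IS a topology on X.


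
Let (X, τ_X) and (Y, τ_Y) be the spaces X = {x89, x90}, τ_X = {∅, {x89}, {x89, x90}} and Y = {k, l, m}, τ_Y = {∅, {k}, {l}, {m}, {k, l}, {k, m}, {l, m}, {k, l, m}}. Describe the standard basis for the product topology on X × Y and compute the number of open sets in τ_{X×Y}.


Basis B = {∅ × ∅, {x89} × {k}, {x89} × {l}, {x89} × {m}, {x89} × {k, l}, {x89} × {k, m}, {x89, x90} × {k}, {x89} × {l, m}, {x89, x90} × {l}, {x89, x90} × {m}, {x89} × {k, l, m}, {x89, x90} × {k, l}, {x89, x90} × {k, m}, {x89, x90} × {l, m}, {x89, x90} × {k, l, m}}; |τ_{X×Y}| = 27.

Enumerate products U × V with U ∈ τ_X, V ∈ τ_Y (deduplicated):
  ∅ × ∅ = {} (∅)
  {x89} × {k} = {(x89,k)}
  {x89} × {l} = {(x89,l)}
  {x89} × {m} = {(x89,m)}
  {x89} × {k, l} = {(x89,k), (x89,l)}
  {x89} × {k, m} = {(x89,k), (x89,m)}
  {x89, x90} × {k} = {(x89,k), (x90,k)}
  {x89} × {l, m} = {(x89,l), (x89,m)}
  {x89, x90} × {l} = {(x89,l), (x90,l)}
  {x89, x90} × {m} = {(x89,m), (x90,m)}
  {x89} × {k, l, m} = {(x89,k), (x89,l), (x89,m)}
  {x89, x90} × {k, l} = {(x89,k), (x89,l), (x90,k), (x90,l)}
  {x89, x90} × {k, m} = {(x89,k), (x89,m), (x90,k), (x90,m)}
  {x89, x90} × {l, m} = {(x89,l), (x89,m), (x90,l), (x90,m)}
  {x89, x90} × {k, l, m} = {(x89,k), (x89,l), (x89,m), (x90,k), (x90,l), (x90,m)}
These 15 distinct sets form the basis B.
Close under arbitrary unions to get τ_{X×Y}; counting gives |τ_{X×Y}| = 27.


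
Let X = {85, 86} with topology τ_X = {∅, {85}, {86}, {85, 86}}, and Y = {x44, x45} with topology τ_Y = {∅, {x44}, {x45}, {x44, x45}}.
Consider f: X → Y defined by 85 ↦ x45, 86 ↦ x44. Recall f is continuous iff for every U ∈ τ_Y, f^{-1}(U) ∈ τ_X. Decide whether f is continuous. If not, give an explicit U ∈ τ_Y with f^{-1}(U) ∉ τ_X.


f IS continuous.

Compute f^{-1}(U) for each U ∈ τ_Y:
  U = ∅: f^{-1}(U) = ∅ ∈ τ_X ✓.
  U = {x44}: f^{-1}(U) = {86} ∈ τ_X ✓.
  U = {x45}: f^{-1}(U) = {85} ∈ τ_X ✓.
  U = {x44, x45}: f^{-1}(U) = {85, 86} ∈ τ_X ✓.
Every preimage lies in τ_X, so f IS continuous.


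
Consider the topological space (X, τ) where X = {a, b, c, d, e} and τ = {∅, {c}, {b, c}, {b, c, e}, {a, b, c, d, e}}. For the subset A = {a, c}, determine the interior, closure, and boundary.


int(A) = {c}, cl(A) = {a, b, c, d, e}, ∂A = {a, b, d, e}.

Closed sets in (X, τ) are complements of opens:
  closed(X, τ) = {∅, {a, d}, {a, d, e}, {a, b, d, e}, {a, b, c, d, e}}.
int(A) = ⋃ {U ∈ τ : U ⊆ A}. Opens contained in A: ∅, {c}.
Taking the union of these: int(A) = {c}.
cl(A) = ⋂ {C closed : A ⊆ C}. Closed sets containing A: {a, b, c, d, e}.
Intersecting these: cl(A) = {a, b, c, d, e}.
∂A = cl(A) ∖ int(A) = {a, b, c, d, e} ∖ {c} = {a, b, d, e}.


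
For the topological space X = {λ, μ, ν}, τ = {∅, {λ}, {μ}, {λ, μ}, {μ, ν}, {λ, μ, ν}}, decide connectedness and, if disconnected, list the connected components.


(X, τ) is disconnected; components = [{λ}, {μ, ν}].

Find clopen sets (U ∈ τ with X ∖ U ∈ τ):
  U = ∅, X ∖ U = {λ, μ, ν} — both open, so U is clopen.
  U = {λ}, X ∖ U = {μ, ν} — both open, so U is clopen.
  U = {μ, ν}, X ∖ U = {λ} — both open, so U is clopen.
  U = {λ, μ, ν}, X ∖ U = ∅ — both open, so U is clopen.
Nontrivial clopen(s) exist: e.g. {λ}. So (X, τ) is disconnected.
Compute connected components by grouping points that agree on all clopens:
  component: {λ}
  component: {μ, ν}


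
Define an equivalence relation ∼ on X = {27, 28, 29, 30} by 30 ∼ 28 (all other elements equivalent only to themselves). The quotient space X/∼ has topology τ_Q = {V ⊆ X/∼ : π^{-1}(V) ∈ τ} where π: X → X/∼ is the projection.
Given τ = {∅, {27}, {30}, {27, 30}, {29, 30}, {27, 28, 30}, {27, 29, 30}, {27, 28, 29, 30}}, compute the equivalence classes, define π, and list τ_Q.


X/∼ = {[27], [28=30], [29]}; |τ_Q| = 4.

Equivalence classes: [27], [28=30], [29].
Quotient map π: X → X/∼ sends 27 ↦ [27], 28 ↦ [28=30], 29 ↦ [29], 30 ↦ [28=30].
For each subset V ⊆ X/∼, compute π^{-1}(V) ⊆ X and check whether π^{-1}(V) ∈ τ. V is open in τ_Q iff π^{-1}(V) ∈ τ.
  V = {}: π^{-1}(V) = ∅ ∈ τ ✓.
  V = {[27]}: π^{-1}(V) = {27} ∈ τ ✓.
  V = {[28=30]}: π^{-1}(V) = {28, 30} ∉ τ ✗.
  V = {[27], [28=30]}: π^{-1}(V) = {27, 28, 30} ∈ τ ✓.
  V = {[29]}: π^{-1}(V) = {29} ∉ τ ✗.
  V = {[27], [29]}: π^{-1}(V) = {27, 29} ∉ τ ✗.
  V = {[28=30], [29]}: π^{-1}(V) = {28, 29, 30} ∉ τ ✗.
  V = {[27], [28=30], [29]}: π^{-1}(V) = {27, 28, 29, 30} ∈ τ ✓.
Open sets in the quotient: τ_Q = {{}, {[27]}, {[27], [28=30]}, {[27], [28=30], [29]}} (4 elements).


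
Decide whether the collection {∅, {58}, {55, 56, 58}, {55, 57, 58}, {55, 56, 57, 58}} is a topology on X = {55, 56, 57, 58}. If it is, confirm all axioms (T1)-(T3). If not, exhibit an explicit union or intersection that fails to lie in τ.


τ is NOT a topology on X.

Axiom (T1): ∅ ∈ τ? Yes; X ∈ τ? Yes.
Axiom (T2/T3): check pairwise unions and intersections of members of τ.
Counterexample for (T3): {55, 56, 58} ∩ {55, 57, 58} = {55, 58} ∉ τ. Therefore τ is NOT a topology.


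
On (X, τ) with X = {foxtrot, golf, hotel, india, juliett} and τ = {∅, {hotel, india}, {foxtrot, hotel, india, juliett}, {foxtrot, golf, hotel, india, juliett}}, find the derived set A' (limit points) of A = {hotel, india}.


A' = {foxtrot, golf, hotel, india, juliett}

For each x ∈ X, list the open sets U ∈ τ with x ∈ U, then check whether U ∩ (A ∖ {x}) ≠ ∅ for every such U.
  x = foxtrot: opens ∋ x are {foxtrot, hotel, india, juliett}, {foxtrot, golf, hotel, india, juliett}; each meets A ∖ {foxtrot}, so x IS a limit point.
  x = golf: opens ∋ x are {foxtrot, golf, hotel, india, juliett}; each meets A ∖ {golf}, so x IS a limit point.
  x = hotel: opens ∋ x are {hotel, india}, {foxtrot, hotel, india, juliett}, {foxtrot, golf, hotel, india, juliett}; each meets A ∖ {hotel}, so x IS a limit point.
  x = india: opens ∋ x are {hotel, india}, {foxtrot, hotel, india, juliett}, {foxtrot, golf, hotel, india, juliett}; each meets A ∖ {india}, so x IS a limit point.
  x = juliett: opens ∋ x are {foxtrot, hotel, india, juliett}, {foxtrot, golf, hotel, india, juliett}; each meets A ∖ {juliett}, so x IS a limit point.
Collecting: A' = {foxtrot, golf, hotel, india, juliett}.


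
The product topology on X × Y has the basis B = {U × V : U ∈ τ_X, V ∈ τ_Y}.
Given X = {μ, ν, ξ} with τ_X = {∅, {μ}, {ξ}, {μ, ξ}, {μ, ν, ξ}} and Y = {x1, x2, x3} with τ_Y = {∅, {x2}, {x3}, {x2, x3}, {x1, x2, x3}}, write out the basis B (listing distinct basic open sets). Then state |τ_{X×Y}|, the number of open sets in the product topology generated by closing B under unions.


Basis B = {∅ × ∅, {μ} × {x2}, {μ} × {x3}, {ξ} × {x2}, {ξ} × {x3}, {μ} × {x2, x3}, {μ, ξ} × {x2}, {μ, ξ} × {x3}, {ξ} × {x2, x3}, {μ} × {x1, x2, x3}, {μ, ν, ξ} × {x2}, {μ, ν, ξ} × {x3}, {ξ} × {x1, x2, x3}, {μ, ξ} × {x2, x3}, {μ, ξ} × {x1, x2, x3}, {μ, ν, ξ} × {x2, x3}, {μ, ν, ξ} × {x1, x2, x3}}; |τ_{X×Y}| = 48.

Enumerate products U × V with U ∈ τ_X, V ∈ τ_Y (deduplicated):
  ∅ × ∅ = {} (∅)
  {μ} × {x2} = {(μ,x2)}
  {μ} × {x3} = {(μ,x3)}
  {ξ} × {x2} = {(ξ,x2)}
  {ξ} × {x3} = {(ξ,x3)}
  {μ} × {x2, x3} = {(μ,x2), (μ,x3)}
  {μ, ξ} × {x2} = {(μ,x2), (ξ,x2)}
  {μ, ξ} × {x3} = {(μ,x3), (ξ,x3)}
  {ξ} × {x2, x3} = {(ξ,x2), (ξ,x3)}
  {μ} × {x1, x2, x3} = {(μ,x1), (μ,x2), (μ,x3)}
  {μ, ν, ξ} × {x2} = {(μ,x2), (ν,x2), (ξ,x2)}
  {μ, ν, ξ} × {x3} = {(μ,x3), (ν,x3), (ξ,x3)}
  {ξ} × {x1, x2, x3} = {(ξ,x1), (ξ,x2), (ξ,x3)}
  {μ, ξ} × {x2, x3} = {(μ,x2), (μ,x3), (ξ,x2), (ξ,x3)}
  {μ, ξ} × {x1, x2, x3} = {(μ,x1), (μ,x2), (μ,x3), (ξ,x1), (ξ,x2), (ξ,x3)}
  {μ, ν, ξ} × {x2, x3} = {(μ,x2), (μ,x3), (ν,x2), (ν,x3), (ξ,x2), (ξ,x3)}
  {μ, ν, ξ} × {x1, x2, x3} = {(μ,x1), (μ,x2), (μ,x3), (ν,x1), (ν,x2), (ν,x3), (ξ,x1), (ξ,x2), (ξ,x3)}
These 17 distinct sets form the basis B.
Close under arbitrary unions to get τ_{X×Y}; counting gives |τ_{X×Y}| = 48.


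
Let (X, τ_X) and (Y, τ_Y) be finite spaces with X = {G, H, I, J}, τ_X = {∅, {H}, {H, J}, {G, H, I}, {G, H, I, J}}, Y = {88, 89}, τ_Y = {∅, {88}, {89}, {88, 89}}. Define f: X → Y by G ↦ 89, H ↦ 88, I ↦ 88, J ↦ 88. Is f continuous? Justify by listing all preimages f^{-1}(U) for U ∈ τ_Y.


f is NOT continuous.

Compute f^{-1}(U) for each U ∈ τ_Y:
  U = ∅: f^{-1}(U) = ∅ ∈ τ_X ✓.
  U = {88}: f^{-1}(U) = {H, I, J} ∉ τ_X ✗.
  U = {89}: f^{-1}(U) = {G} ∉ τ_X ✗.
  U = {88, 89}: f^{-1}(U) = {G, H, I, J} ∈ τ_X ✓.
Found U = {88} with f^{-1}(U) = {H, I, J} not in τ_X. Therefore f is NOT continuous.


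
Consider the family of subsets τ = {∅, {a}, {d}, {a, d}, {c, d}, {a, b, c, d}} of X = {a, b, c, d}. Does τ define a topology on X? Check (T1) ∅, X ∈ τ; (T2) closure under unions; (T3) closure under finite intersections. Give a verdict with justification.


τ is NOT a topology on X.

Axiom (T1): ∅ ∈ τ? Yes; X ∈ τ? Yes.
Axiom (T2/T3): check pairwise unions and intersections of members of τ.
Counterexample for (T2): {a} ∪ {c, d} = {a, c, d} ∉ τ. Therefore τ is NOT a topology.


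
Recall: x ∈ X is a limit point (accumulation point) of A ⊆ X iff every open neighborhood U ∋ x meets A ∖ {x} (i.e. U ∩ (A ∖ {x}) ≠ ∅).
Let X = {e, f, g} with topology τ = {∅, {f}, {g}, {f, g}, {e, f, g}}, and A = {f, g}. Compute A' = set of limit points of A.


A' = {e}

For each x ∈ X, list the open sets U ∈ τ with x ∈ U, then check whether U ∩ (A ∖ {x}) ≠ ∅ for every such U.
  x = e: opens ∋ x are {e, f, g}; each meets A ∖ {e}, so x IS a limit point.
  x = f: open {f} ∋ x has {f} ∩ (A ∖ {f}) = ∅, so x is NOT a limit point.
  x = g: open {g} ∋ x has {g} ∩ (A ∖ {g}) = ∅, so x is NOT a limit point.
Collecting: A' = {e}.


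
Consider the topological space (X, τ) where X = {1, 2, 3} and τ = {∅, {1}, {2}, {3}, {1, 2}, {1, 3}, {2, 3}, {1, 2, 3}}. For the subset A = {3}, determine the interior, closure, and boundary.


int(A) = {3}, cl(A) = {3}, ∂A = ∅.

Closed sets in (X, τ) are complements of opens:
  closed(X, τ) = {∅, {1}, {2}, {3}, {1, 2}, {1, 3}, {2, 3}, {1, 2, 3}}.
int(A) = ⋃ {U ∈ τ : U ⊆ A}. Opens contained in A: ∅, {3}.
Taking the union of these: int(A) = {3}.
cl(A) = ⋂ {C closed : A ⊆ C}. Closed sets containing A: {3}, {1, 3}, {2, 3}, {1, 2, 3}.
Intersecting these: cl(A) = {3}.
∂A = cl(A) ∖ int(A) = {3} ∖ {3} = ∅.


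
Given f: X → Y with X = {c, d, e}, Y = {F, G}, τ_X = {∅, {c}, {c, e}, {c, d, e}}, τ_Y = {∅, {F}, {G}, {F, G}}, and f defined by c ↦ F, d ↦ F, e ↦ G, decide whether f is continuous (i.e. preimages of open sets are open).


f is NOT continuous.

Compute f^{-1}(U) for each U ∈ τ_Y:
  U = ∅: f^{-1}(U) = ∅ ∈ τ_X ✓.
  U = {F}: f^{-1}(U) = {c, d} ∉ τ_X ✗.
  U = {G}: f^{-1}(U) = {e} ∉ τ_X ✗.
  U = {F, G}: f^{-1}(U) = {c, d, e} ∈ τ_X ✓.
Found U = {F} with f^{-1}(U) = {c, d} not in τ_X. Therefore f is NOT continuous.


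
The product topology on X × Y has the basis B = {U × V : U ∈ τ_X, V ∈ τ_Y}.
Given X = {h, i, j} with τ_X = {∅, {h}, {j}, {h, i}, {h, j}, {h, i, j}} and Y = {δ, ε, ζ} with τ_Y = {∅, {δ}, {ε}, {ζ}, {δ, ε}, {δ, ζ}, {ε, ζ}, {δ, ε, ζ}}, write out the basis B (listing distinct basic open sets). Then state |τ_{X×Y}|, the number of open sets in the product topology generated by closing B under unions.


Basis B = {∅ × ∅, {h} × {δ}, {h} × {ε}, {h} × {ζ}, {j} × {δ}, {j} × {ε}, {j} × {ζ}, {h} × {δ, ε}, {h} × {δ, ζ}, {h, i} × {δ}, {h, j} × {δ}, {h} × {ε, ζ}, {h, i} × {ε}, {h, j} × {ε}, {h, i} × {ζ}, {h, j} × {ζ}, {j} × {δ, ε}, {j} × {δ, ζ}, {j} × {ε, ζ}, {h} × {δ, ε, ζ}, {h, i, j} × {δ}, {h, i, j} × {ε}, {h, i, j} × {ζ}, {j} × {δ, ε, ζ}, {h, i} × {δ, ε}, {h, j} × {δ, ε}, {h, i} × {δ, ζ}, {h, j} × {δ, ζ}, {h, i} × {ε, ζ}, {h, j} × {ε, ζ}, {h, i} × {δ, ε, ζ}, {h, j} × {δ, ε, ζ}, {h, i, j} × {δ, ε}, {h, i, j} × {δ, ζ}, {h, i, j} × {ε, ζ}, {h, i, j} × {δ, ε, ζ}}; |τ_{X×Y}| = 216.

Enumerate products U × V with U ∈ τ_X, V ∈ τ_Y (deduplicated):
  ∅ × ∅ = {} (∅)
  {h} × {δ} = {(h,δ)}
  {h} × {ε} = {(h,ε)}
  {h} × {ζ} = {(h,ζ)}
  {j} × {δ} = {(j,δ)}
  {j} × {ε} = {(j,ε)}
  {j} × {ζ} = {(j,ζ)}
  {h} × {δ, ε} = {(h,δ), (h,ε)}
  {h} × {δ, ζ} = {(h,δ), (h,ζ)}
  {h, i} × {δ} = {(h,δ), (i,δ)}
  {h, j} × {δ} = {(h,δ), (j,δ)}
  {h} × {ε, ζ} = {(h,ε), (h,ζ)}
  {h, i} × {ε} = {(h,ε), (i,ε)}
  {h, j} × {ε} = {(h,ε), (j,ε)}
  {h, i} × {ζ} = {(h,ζ), (i,ζ)}
  {h, j} × {ζ} = {(h,ζ), (j,ζ)}
  {j} × {δ, ε} = {(j,δ), (j,ε)}
  {j} × {δ, ζ} = {(j,δ), (j,ζ)}
  {j} × {ε, ζ} = {(j,ε), (j,ζ)}
  {h} × {δ, ε, ζ} = {(h,δ), (h,ε), (h,ζ)}
  {h, i, j} × {δ} = {(h,δ), (i,δ), (j,δ)}
  {h, i, j} × {ε} = {(h,ε), (i,ε), (j,ε)}
  {h, i, j} × {ζ} = {(h,ζ), (i,ζ), (j,ζ)}
  {j} × {δ, ε, ζ} = {(j,δ), (j,ε), (j,ζ)}
  {h, i} × {δ, ε} = {(h,δ), (h,ε), (i,δ), (i,ε)}
  {h, j} × {δ, ε} = {(h,δ), (h,ε), (j,δ), (j,ε)}
  {h, i} × {δ, ζ} = {(h,δ), (h,ζ), (i,δ), (i,ζ)}
  {h, j} × {δ, ζ} = {(h,δ), (h,ζ), (j,δ), (j,ζ)}
  {h, i} × {ε, ζ} = {(h,ε), (h,ζ), (i,ε), (i,ζ)}
  {h, j} × {ε, ζ} = {(h,ε), (h,ζ), (j,ε), (j,ζ)}
  {h, i} × {δ, ε, ζ} = {(h,δ), (h,ε), (h,ζ), (i,δ), (i,ε), (i,ζ)}
  {h, j} × {δ, ε, ζ} = {(h,δ), (h,ε), (h,ζ), (j,δ), (j,ε), (j,ζ)}
  {h, i, j} × {δ, ε} = {(h,δ), (h,ε), (i,δ), (i,ε), (j,δ), (j,ε)}
  {h, i, j} × {δ, ζ} = {(h,δ), (h,ζ), (i,δ), (i,ζ), (j,δ), (j,ζ)}
  {h, i, j} × {ε, ζ} = {(h,ε), (h,ζ), (i,ε), (i,ζ), (j,ε), (j,ζ)}
  {h, i, j} × {δ, ε, ζ} = {(h,δ), (h,ε), (h,ζ), (i,δ), (i,ε), (i,ζ), (j,δ), (j,ε), (j,ζ)}
These 36 distinct sets form the basis B.
Close under arbitrary unions to get τ_{X×Y}; counting gives |τ_{X×Y}| = 216.


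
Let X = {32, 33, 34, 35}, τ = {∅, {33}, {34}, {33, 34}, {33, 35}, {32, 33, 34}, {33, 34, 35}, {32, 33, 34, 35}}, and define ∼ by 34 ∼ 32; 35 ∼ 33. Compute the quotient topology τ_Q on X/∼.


X/∼ = {[32=34], [33=35]}; |τ_Q| = 3.

Equivalence classes: [32=34], [33=35].
Quotient map π: X → X/∼ sends 32 ↦ [32=34], 33 ↦ [33=35], 34 ↦ [32=34], 35 ↦ [33=35].
For each subset V ⊆ X/∼, compute π^{-1}(V) ⊆ X and check whether π^{-1}(V) ∈ τ. V is open in τ_Q iff π^{-1}(V) ∈ τ.
  V = {}: π^{-1}(V) = ∅ ∈ τ ✓.
  V = {[32=34]}: π^{-1}(V) = {32, 34} ∉ τ ✗.
  V = {[33=35]}: π^{-1}(V) = {33, 35} ∈ τ ✓.
  V = {[32=34], [33=35]}: π^{-1}(V) = {32, 33, 34, 35} ∈ τ ✓.
Open sets in the quotient: τ_Q = {{}, {[33=35]}, {[32=34], [33=35]}} (3 elements).


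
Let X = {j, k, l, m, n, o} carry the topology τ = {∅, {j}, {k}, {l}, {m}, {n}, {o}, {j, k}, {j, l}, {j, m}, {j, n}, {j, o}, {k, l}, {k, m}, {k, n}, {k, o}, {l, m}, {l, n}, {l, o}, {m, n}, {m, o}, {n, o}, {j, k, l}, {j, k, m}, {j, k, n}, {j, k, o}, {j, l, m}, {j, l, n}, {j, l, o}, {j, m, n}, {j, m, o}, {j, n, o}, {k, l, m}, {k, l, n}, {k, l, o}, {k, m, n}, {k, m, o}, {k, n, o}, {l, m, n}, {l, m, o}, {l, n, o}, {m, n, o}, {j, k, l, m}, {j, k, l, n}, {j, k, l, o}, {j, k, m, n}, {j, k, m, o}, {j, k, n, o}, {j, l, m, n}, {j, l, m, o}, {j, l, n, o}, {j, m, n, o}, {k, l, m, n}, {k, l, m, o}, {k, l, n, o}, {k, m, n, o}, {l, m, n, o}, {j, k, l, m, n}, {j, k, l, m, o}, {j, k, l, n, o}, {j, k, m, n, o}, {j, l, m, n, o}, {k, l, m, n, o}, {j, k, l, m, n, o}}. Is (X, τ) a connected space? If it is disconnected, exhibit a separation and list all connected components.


(X, τ) is disconnected; components = [{j}, {k}, {l}, {m}, {n}, {o}].

Find clopen sets (U ∈ τ with X ∖ U ∈ τ):
  U = ∅, X ∖ U = {j, k, l, m, n, o} — both open, so U is clopen.
  U = {j}, X ∖ U = {k, l, m, n, o} — both open, so U is clopen.
  U = {k}, X ∖ U = {j, l, m, n, o} — both open, so U is clopen.
  U = {l}, X ∖ U = {j, k, m, n, o} — both open, so U is clopen.
  U = {m}, X ∖ U = {j, k, l, n, o} — both open, so U is clopen.
  U = {n}, X ∖ U = {j, k, l, m, o} — both open, so U is clopen.
  U = {o}, X ∖ U = {j, k, l, m, n} — both open, so U is clopen.
  U = {j, k}, X ∖ U = {l, m, n, o} — both open, so U is clopen.
  U = {j, l}, X ∖ U = {k, m, n, o} — both open, so U is clopen.
  U = {j, m}, X ∖ U = {k, l, n, o} — both open, so U is clopen.
  U = {j, n}, X ∖ U = {k, l, m, o} — both open, so U is clopen.
  U = {j, o}, X ∖ U = {k, l, m, n} — both open, so U is clopen.
  U = {k, l}, X ∖ U = {j, m, n, o} — both open, so U is clopen.
  U = {k, m}, X ∖ U = {j, l, n, o} — both open, so U is clopen.
  U = {k, n}, X ∖ U = {j, l, m, o} — both open, so U is clopen.
  U = {k, o}, X ∖ U = {j, l, m, n} — both open, so U is clopen.
  U = {l, m}, X ∖ U = {j, k, n, o} — both open, so U is clopen.
  U = {l, n}, X ∖ U = {j, k, m, o} — both open, so U is clopen.
  U = {l, o}, X ∖ U = {j, k, m, n} — both open, so U is clopen.
  U = {m, n}, X ∖ U = {j, k, l, o} — both open, so U is clopen.
  U = {m, o}, X ∖ U = {j, k, l, n} — both open, so U is clopen.
  U = {n, o}, X ∖ U = {j, k, l, m} — both open, so U is clopen.
  U = {j, k, l}, X ∖ U = {m, n, o} — both open, so U is clopen.
  U = {j, k, m}, X ∖ U = {l, n, o} — both open, so U is clopen.
  U = {j, k, n}, X ∖ U = {l, m, o} — both open, so U is clopen.
  U = {j, k, o}, X ∖ U = {l, m, n} — both open, so U is clopen.
  U = {j, l, m}, X ∖ U = {k, n, o} — both open, so U is clopen.
  U = {j, l, n}, X ∖ U = {k, m, o} — both open, so U is clopen.
  U = {j, l, o}, X ∖ U = {k, m, n} — both open, so U is clopen.
  U = {j, m, n}, X ∖ U = {k, l, o} — both open, so U is clopen.
  U = {j, m, o}, X ∖ U = {k, l, n} — both open, so U is clopen.
  U = {j, n, o}, X ∖ U = {k, l, m} — both open, so U is clopen.
  U = {k, l, m}, X ∖ U = {j, n, o} — both open, so U is clopen.
  U = {k, l, n}, X ∖ U = {j, m, o} — both open, so U is clopen.
  U = {k, l, o}, X ∖ U = {j, m, n} — both open, so U is clopen.
  U = {k, m, n}, X ∖ U = {j, l, o} — both open, so U is clopen.
  U = {k, m, o}, X ∖ U = {j, l, n} — both open, so U is clopen.
  U = {k, n, o}, X ∖ U = {j, l, m} — both open, so U is clopen.
  U = {l, m, n}, X ∖ U = {j, k, o} — both open, so U is clopen.
  U = {l, m, o}, X ∖ U = {j, k, n} — both open, so U is clopen.
  U = {l, n, o}, X ∖ U = {j, k, m} — both open, so U is clopen.
  U = {m, n, o}, X ∖ U = {j, k, l} — both open, so U is clopen.
  U = {j, k, l, m}, X ∖ U = {n, o} — both open, so U is clopen.
  U = {j, k, l, n}, X ∖ U = {m, o} — both open, so U is clopen.
  U = {j, k, l, o}, X ∖ U = {m, n} — both open, so U is clopen.
  U = {j, k, m, n}, X ∖ U = {l, o} — both open, so U is clopen.
  U = {j, k, m, o}, X ∖ U = {l, n} — both open, so U is clopen.
  U = {j, k, n, o}, X ∖ U = {l, m} — both open, so U is clopen.
  U = {j, l, m, n}, X ∖ U = {k, o} — both open, so U is clopen.
  U = {j, l, m, o}, X ∖ U = {k, n} — both open, so U is clopen.
  U = {j, l, n, o}, X ∖ U = {k, m} — both open, so U is clopen.
  U = {j, m, n, o}, X ∖ U = {k, l} — both open, so U is clopen.
  U = {k, l, m, n}, X ∖ U = {j, o} — both open, so U is clopen.
  U = {k, l, m, o}, X ∖ U = {j, n} — both open, so U is clopen.
  U = {k, l, n, o}, X ∖ U = {j, m} — both open, so U is clopen.
  U = {k, m, n, o}, X ∖ U = {j, l} — both open, so U is clopen.
  U = {l, m, n, o}, X ∖ U = {j, k} — both open, so U is clopen.
  U = {j, k, l, m, n}, X ∖ U = {o} — both open, so U is clopen.
  U = {j, k, l, m, o}, X ∖ U = {n} — both open, so U is clopen.
  U = {j, k, l, n, o}, X ∖ U = {m} — both open, so U is clopen.
  U = {j, k, m, n, o}, X ∖ U = {l} — both open, so U is clopen.
  U = {j, l, m, n, o}, X ∖ U = {k} — both open, so U is clopen.
  U = {k, l, m, n, o}, X ∖ U = {j} — both open, so U is clopen.
  U = {j, k, l, m, n, o}, X ∖ U = ∅ — both open, so U is clopen.
Nontrivial clopen(s) exist: e.g. {k, m, n}. So (X, τ) is disconnected.
Compute connected components by grouping points that agree on all clopens:
  component: {j}
  component: {k}
  component: {l}
  component: {m}
  component: {n}
  component: {o}


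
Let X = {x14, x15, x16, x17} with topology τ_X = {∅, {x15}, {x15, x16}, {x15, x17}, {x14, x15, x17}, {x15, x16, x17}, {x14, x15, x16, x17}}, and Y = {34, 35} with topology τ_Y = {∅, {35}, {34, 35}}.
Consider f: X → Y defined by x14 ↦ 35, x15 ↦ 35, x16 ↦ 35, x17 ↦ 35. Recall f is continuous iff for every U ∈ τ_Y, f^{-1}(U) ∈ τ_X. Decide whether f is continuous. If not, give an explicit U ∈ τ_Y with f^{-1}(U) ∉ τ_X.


f IS continuous.

Compute f^{-1}(U) for each U ∈ τ_Y:
  U = ∅: f^{-1}(U) = ∅ ∈ τ_X ✓.
  U = {35}: f^{-1}(U) = {x14, x15, x16, x17} ∈ τ_X ✓.
  U = {34, 35}: f^{-1}(U) = {x14, x15, x16, x17} ∈ τ_X ✓.
Every preimage lies in τ_X, so f IS continuous.


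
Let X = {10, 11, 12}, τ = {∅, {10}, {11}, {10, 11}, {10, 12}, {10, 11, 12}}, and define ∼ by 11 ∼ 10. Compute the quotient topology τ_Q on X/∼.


X/∼ = {[10=11], [12]}; |τ_Q| = 3.

Equivalence classes: [10=11], [12].
Quotient map π: X → X/∼ sends 10 ↦ [10=11], 11 ↦ [10=11], 12 ↦ [12].
For each subset V ⊆ X/∼, compute π^{-1}(V) ⊆ X and check whether π^{-1}(V) ∈ τ. V is open in τ_Q iff π^{-1}(V) ∈ τ.
  V = {}: π^{-1}(V) = ∅ ∈ τ ✓.
  V = {[10=11]}: π^{-1}(V) = {10, 11} ∈ τ ✓.
  V = {[12]}: π^{-1}(V) = {12} ∉ τ ✗.
  V = {[10=11], [12]}: π^{-1}(V) = {10, 11, 12} ∈ τ ✓.
Open sets in the quotient: τ_Q = {{}, {[10=11]}, {[10=11], [12]}} (3 elements).


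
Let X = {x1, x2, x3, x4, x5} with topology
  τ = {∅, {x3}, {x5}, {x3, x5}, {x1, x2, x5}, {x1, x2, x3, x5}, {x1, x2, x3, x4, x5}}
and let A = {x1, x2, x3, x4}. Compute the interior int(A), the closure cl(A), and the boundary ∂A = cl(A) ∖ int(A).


int(A) = {x3}, cl(A) = {x1, x2, x3, x4}, ∂A = {x1, x2, x4}.

Closed sets in (X, τ) are complements of opens:
  closed(X, τ) = {∅, {x4}, {x3, x4}, {x1, x2, x4}, {x1, x2, x3, x4}, {x1, x2, x4, x5}, {x1, x2, x3, x4, x5}}.
int(A) = ⋃ {U ∈ τ : U ⊆ A}. Opens contained in A: ∅, {x3}.
Taking the union of these: int(A) = {x3}.
cl(A) = ⋂ {C closed : A ⊆ C}. Closed sets containing A: {x1, x2, x3, x4}, {x1, x2, x3, x4, x5}.
Intersecting these: cl(A) = {x1, x2, x3, x4}.
∂A = cl(A) ∖ int(A) = {x1, x2, x3, x4} ∖ {x3} = {x1, x2, x4}.


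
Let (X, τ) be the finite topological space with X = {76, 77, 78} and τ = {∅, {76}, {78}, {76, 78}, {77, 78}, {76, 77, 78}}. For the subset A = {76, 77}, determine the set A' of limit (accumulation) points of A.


A' = ∅

For each x ∈ X, list the open sets U ∈ τ with x ∈ U, then check whether U ∩ (A ∖ {x}) ≠ ∅ for every such U.
  x = 76: open {76} ∋ x has {76} ∩ (A ∖ {76}) = ∅, so x is NOT a limit point.
  x = 77: open {77, 78} ∋ x has {77, 78} ∩ (A ∖ {77}) = ∅, so x is NOT a limit point.
  x = 78: open {78} ∋ x has {78} ∩ (A ∖ {78}) = ∅, so x is NOT a limit point.
Collecting: A' = ∅.


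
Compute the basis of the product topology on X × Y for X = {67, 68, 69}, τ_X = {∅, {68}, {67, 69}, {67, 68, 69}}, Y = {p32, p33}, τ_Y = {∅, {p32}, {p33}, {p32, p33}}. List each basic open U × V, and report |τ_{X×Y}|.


Basis B = {∅ × ∅, {68} × {p32}, {68} × {p33}, {67, 69} × {p32}, {67, 69} × {p33}, {68} × {p32, p33}, {67, 68, 69} × {p32}, {67, 68, 69} × {p33}, {67, 69} × {p32, p33}, {67, 68, 69} × {p32, p33}}; |τ_{X×Y}| = 16.

Enumerate products U × V with U ∈ τ_X, V ∈ τ_Y (deduplicated):
  ∅ × ∅ = {} (∅)
  {68} × {p32} = {(68,p32)}
  {68} × {p33} = {(68,p33)}
  {67, 69} × {p32} = {(67,p32), (69,p32)}
  {67, 69} × {p33} = {(67,p33), (69,p33)}
  {68} × {p32, p33} = {(68,p32), (68,p33)}
  {67, 68, 69} × {p32} = {(67,p32), (68,p32), (69,p32)}
  {67, 68, 69} × {p33} = {(67,p33), (68,p33), (69,p33)}
  {67, 69} × {p32, p33} = {(67,p32), (67,p33), (69,p32), (69,p33)}
  {67, 68, 69} × {p32, p33} = {(67,p32), (67,p33), (68,p32), (68,p33), (69,p32), (69,p33)}
These 10 distinct sets form the basis B.
Close under arbitrary unions to get τ_{X×Y}; counting gives |τ_{X×Y}| = 16.


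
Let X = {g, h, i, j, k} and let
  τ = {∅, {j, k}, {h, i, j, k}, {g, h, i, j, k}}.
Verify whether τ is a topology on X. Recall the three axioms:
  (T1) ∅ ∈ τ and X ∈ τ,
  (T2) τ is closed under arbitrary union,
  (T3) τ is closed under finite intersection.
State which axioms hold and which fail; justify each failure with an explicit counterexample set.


τ IS a topology on X.

Axiom (T1): ∅ ∈ τ? Yes; X ∈ τ? Yes.
Axiom (T2/T3): check pairwise unions and intersections of members of τ.
All pairwise intersections and unions checked — each lies in τ. Therefore τ satisfies (T1), (T2), (T3): it IS a topology on X.


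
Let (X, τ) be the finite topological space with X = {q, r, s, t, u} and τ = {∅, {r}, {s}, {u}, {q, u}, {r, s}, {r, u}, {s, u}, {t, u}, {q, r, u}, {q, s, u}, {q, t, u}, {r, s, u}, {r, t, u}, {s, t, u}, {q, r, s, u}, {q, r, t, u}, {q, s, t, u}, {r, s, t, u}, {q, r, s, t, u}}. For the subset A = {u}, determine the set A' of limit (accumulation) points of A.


A' = {q, t}

For each x ∈ X, list the open sets U ∈ τ with x ∈ U, then check whether U ∩ (A ∖ {x}) ≠ ∅ for every such U.
  x = q: opens ∋ x are {q, u}, {q, r, u}, {q, s, u}, {q, t, u}, {q, r, s, u}, {q, r, t, u}, {q, s, t, u}, {q, r, s, t, u}; each meets A ∖ {q}, so x IS a limit point.
  x = r: open {r} ∋ x has {r} ∩ (A ∖ {r}) = ∅, so x is NOT a limit point.
  x = s: open {s} ∋ x has {s} ∩ (A ∖ {s}) = ∅, so x is NOT a limit point.
  x = t: opens ∋ x are {t, u}, {q, t, u}, {r, t, u}, {s, t, u}, {q, r, t, u}, {q, s, t, u}, {r, s, t, u}, {q, r, s, t, u}; each meets A ∖ {t}, so x IS a limit point.
  x = u: open {u} ∋ x has {u} ∩ (A ∖ {u}) = ∅, so x is NOT a limit point.
Collecting: A' = {q, t}.


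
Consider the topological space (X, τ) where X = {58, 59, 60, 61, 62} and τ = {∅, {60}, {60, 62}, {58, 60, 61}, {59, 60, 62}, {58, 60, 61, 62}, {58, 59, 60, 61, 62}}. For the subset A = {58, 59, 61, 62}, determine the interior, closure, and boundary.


int(A) = ∅, cl(A) = {58, 59, 61, 62}, ∂A = {58, 59, 61, 62}.

Closed sets in (X, τ) are complements of opens:
  closed(X, τ) = {∅, {59}, {58, 61}, {59, 62}, {58, 59, 61}, {58, 59, 61, 62}, {58, 59, 60, 61, 62}}.
int(A) = ⋃ {U ∈ τ : U ⊆ A}. Opens contained in A: ∅.
Taking the union of these: int(A) = ∅.
cl(A) = ⋂ {C closed : A ⊆ C}. Closed sets containing A: {58, 59, 61, 62}, {58, 59, 60, 61, 62}.
Intersecting these: cl(A) = {58, 59, 61, 62}.
∂A = cl(A) ∖ int(A) = {58, 59, 61, 62} ∖ ∅ = {58, 59, 61, 62}.


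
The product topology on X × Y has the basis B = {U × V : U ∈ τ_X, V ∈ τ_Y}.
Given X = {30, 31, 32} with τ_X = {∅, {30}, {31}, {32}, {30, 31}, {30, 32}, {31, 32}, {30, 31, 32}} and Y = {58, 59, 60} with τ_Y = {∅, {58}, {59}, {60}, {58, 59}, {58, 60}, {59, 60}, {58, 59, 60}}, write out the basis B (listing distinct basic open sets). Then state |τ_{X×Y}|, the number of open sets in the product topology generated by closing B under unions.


Basis B = {∅ × ∅, {30} × {58}, {30} × {59}, {30} × {60}, {31} × {58}, {31} × {59}, {31} × {60}, {32} × {58}, {32} × {59}, {32} × {60}, {30} × {58, 59}, {30} × {58, 60}, {30, 31} × {58}, {30, 32} × {58}, {30} × {59, 60}, {30, 31} × {59}, {30, 32} × {59}, {30, 31} × {60}, {30, 32} × {60}, {31} × {58, 59}, {31} × {58, 60}, {31, 32} × {58}, {31} × {59, 60}, {31, 32} × {59}, {31, 32} × {60}, {32} × {58, 59}, {32} × {58, 60}, {32} × {59, 60}, {30} × {58, 59, 60}, {30, 31, 32} × {58}, {30, 31, 32} × {59}, {30, 31, 32} × {60}, {31} × {58, 59, 60}, {32} × {58, 59, 60}, {30, 31} × {58, 59}, {30, 32} × {58, 59}, {30, 31} × {58, 60}, {30, 32} × {58, 60}, {30, 31} × {59, 60}, {30, 32} × {59, 60}, {31, 32} × {58, 59}, {31, 32} × {58, 60}, {31, 32} × {59, 60}, {30, 31} × {58, 59, 60}, {30, 32} × {58, 59, 60}, {30, 31, 32} × {58, 59}, {30, 31, 32} × {58, 60}, {30, 31, 32} × {59, 60}, {31, 32} × {58, 59, 60}, {30, 31, 32} × {58, 59, 60}}; |τ_{X×Y}| = 512.

Enumerate products U × V with U ∈ τ_X, V ∈ τ_Y (deduplicated):
  ∅ × ∅ = {} (∅)
  {30} × {58} = {(30,58)}
  {30} × {59} = {(30,59)}
  {30} × {60} = {(30,60)}
  {31} × {58} = {(31,58)}
  {31} × {59} = {(31,59)}
  {31} × {60} = {(31,60)}
  {32} × {58} = {(32,58)}
  {32} × {59} = {(32,59)}
  {32} × {60} = {(32,60)}
  {30} × {58, 59} = {(30,58), (30,59)}
  {30} × {58, 60} = {(30,58), (30,60)}
  {30, 31} × {58} = {(30,58), (31,58)}
  {30, 32} × {58} = {(30,58), (32,58)}
  {30} × {59, 60} = {(30,59), (30,60)}
  {30, 31} × {59} = {(30,59), (31,59)}
  {30, 32} × {59} = {(30,59), (32,59)}
  {30, 31} × {60} = {(30,60), (31,60)}
  {30, 32} × {60} = {(30,60), (32,60)}
  {31} × {58, 59} = {(31,58), (31,59)}
  {31} × {58, 60} = {(31,58), (31,60)}
  {31, 32} × {58} = {(31,58), (32,58)}
  {31} × {59, 60} = {(31,59), (31,60)}
  {31, 32} × {59} = {(31,59), (32,59)}
  {31, 32} × {60} = {(31,60), (32,60)}
  {32} × {58, 59} = {(32,58), (32,59)}
  {32} × {58, 60} = {(32,58), (32,60)}
  {32} × {59, 60} = {(32,59), (32,60)}
  {30} × {58, 59, 60} = {(30,58), (30,59), (30,60)}
  {30, 31, 32} × {58} = {(30,58), (31,58), (32,58)}
  {30, 31, 32} × {59} = {(30,59), (31,59), (32,59)}
  {30, 31, 32} × {60} = {(30,60), (31,60), (32,60)}
  {31} × {58, 59, 60} = {(31,58), (31,59), (31,60)}
  {32} × {58, 59, 60} = {(32,58), (32,59), (32,60)}
  {30, 31} × {58, 59} = {(30,58), (30,59), (31,58), (31,59)}
  {30, 32} × {58, 59} = {(30,58), (30,59), (32,58), (32,59)}
  {30, 31} × {58, 60} = {(30,58), (30,60), (31,58), (31,60)}
  {30, 32} × {58, 60} = {(30,58), (30,60), (32,58), (32,60)}
  {30, 31} × {59, 60} = {(30,59), (30,60), (31,59), (31,60)}
  {30, 32} × {59, 60} = {(30,59), (30,60), (32,59), (32,60)}
  {31, 32} × {58, 59} = {(31,58), (31,59), (32,58), (32,59)}
  {31, 32} × {58, 60} = {(31,58), (31,60), (32,58), (32,60)}
  {31, 32} × {59, 60} = {(31,59), (31,60), (32,59), (32,60)}
  {30, 31} × {58, 59, 60} = {(30,58), (30,59), (30,60), (31,58), (31,59), (31,60)}
  {30, 32} × {58, 59, 60} = {(30,58), (30,59), (30,60), (32,58), (32,59), (32,60)}
  {30, 31, 32} × {58, 59} = {(30,58), (30,59), (31,58), (31,59), (32,58), (32,59)}
  {30, 31, 32} × {58, 60} = {(30,58), (30,60), (31,58), (31,60), (32,58), (32,60)}
  {30, 31, 32} × {59, 60} = {(30,59), (30,60), (31,59), (31,60), (32,59), (32,60)}
  {31, 32} × {58, 59, 60} = {(31,58), (31,59), (31,60), (32,58), (32,59), (32,60)}
  {30, 31, 32} × {58, 59, 60} = {(30,58), (30,59), (30,60), (31,58), (31,59), (31,60), (32,58), (32,59), (32,60)}
These 50 distinct sets form the basis B.
Close under arbitrary unions to get τ_{X×Y}; counting gives |τ_{X×Y}| = 512.
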